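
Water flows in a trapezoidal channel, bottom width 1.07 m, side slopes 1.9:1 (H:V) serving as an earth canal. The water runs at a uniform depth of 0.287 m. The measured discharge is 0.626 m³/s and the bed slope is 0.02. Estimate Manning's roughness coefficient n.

n = 0.036

With bottom width b = 1.07 m and side slope z = 1.9: A = (b + zy)y = (1.07 + 1.9×0.287)×0.287 = 0.4636 m²; P = b + 2y√(1+z²) = 1.07 + 2×0.287×2.147 = 2.302 m.
Hydraulic radius R = A/P = 0.4636/2.302 = 0.2013 m.
Rearranging Manning's equation: n = (1/Q) A R^(2/3) S^(1/2) = (1/0.626) × 0.4636 × 0.2013^(2/3) × √0.02 = 0.036.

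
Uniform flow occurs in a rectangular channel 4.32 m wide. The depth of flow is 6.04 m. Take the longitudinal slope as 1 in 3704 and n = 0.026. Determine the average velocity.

Flow area A = b·y = 4.32 × 6.04 = 26.09 m². Wetted perimeter P = b + 2y = 4.32 + 2×6.04 = 16.4 m.
Hydraulic radius R = A/P = 26.09/16.4 = 1.591 m.
From Manning's equation, V = (1/n) R^(2/3) S^(1/2) = (1/0.026) × 1.591^(2/3) × 0.00027^(1/2) = 0.861 m/s.

V = 0.861 m/s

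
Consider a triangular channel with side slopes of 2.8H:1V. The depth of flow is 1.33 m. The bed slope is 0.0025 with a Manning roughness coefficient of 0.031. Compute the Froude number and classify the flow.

For a triangular section with side slope z = 2.8: A = zy² = 2.8×1.33² = 4.953 m²; P = 2y√(1+z²) = 2×1.33×2.973 = 7.909 m.
Hydraulic radius R = A/P = 4.953/7.909 = 0.6263 m.
V = (1/n) R^(2/3) √S = (1/0.031) × 0.6263^(2/3) × √0.0025 = 1.181 m/s. Hydraulic depth D_h = A/T = 4.953/7.448 = 0.665 m.
Froude number Fr = V/√(g·D_h) = 1.181/√(9.81×0.665) = 0.462, which is less than 1, so the flow is subcritical.

subcritical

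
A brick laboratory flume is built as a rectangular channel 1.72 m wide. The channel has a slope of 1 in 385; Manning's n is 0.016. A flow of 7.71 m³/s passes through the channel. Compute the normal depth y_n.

Manning's equation rearranged: A R^(2/3) = nQ / (1·√S) = 0.016 × 7.71 / (√0.002597) = 2.42.
Trying y = 1.38 m: A R^(2/3) = 1.554 — low.
Trying y = 1.98 m: A R^(2/3) = 2.422 — matches.

y_n = 1.98 m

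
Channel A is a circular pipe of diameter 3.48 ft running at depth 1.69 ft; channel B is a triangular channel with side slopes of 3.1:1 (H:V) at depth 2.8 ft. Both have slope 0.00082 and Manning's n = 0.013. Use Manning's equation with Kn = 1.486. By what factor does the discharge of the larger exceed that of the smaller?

7.14

Channel A: For a circular section of diameter D = 3.48 ft at depth y = 1.69 ft, the central angle is θ = 2 arccos(1 − 2y/D) = 3.084 rad. Then A = (D²/8)(θ − sin θ) = 4.582 ft² and P = Dθ/2 = 5.366 ft. Hydraulic radius R = A/P = 4.582/5.366 = 0.8538 ft. Q_A = (1.486/0.013)·4.582·0.8538^(2/3)·√0.00082 = 13.5 ft³/s.
Channel B: For a triangular section with side slope z = 3.1: A = zy² = 3.1×2.8² = 24.3 ft²; P = 2y√(1+z²) = 2×2.8×3.257 = 18.24 ft. Hydraulic radius R = A/P = 24.3/18.24 = 1.332 ft. Q_B = (1.486/0.013)·24.3·1.332^(2/3)·√0.00082 = 96.33 ft³/s.
The larger discharge is 96.33 ft³/s and the smaller is 13.5 ft³/s; the ratio is 7.14.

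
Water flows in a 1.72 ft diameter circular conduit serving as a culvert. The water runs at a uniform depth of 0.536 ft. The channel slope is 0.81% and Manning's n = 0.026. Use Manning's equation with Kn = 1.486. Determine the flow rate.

For a circular section of diameter D = 1.72 ft at depth y = 0.536 ft, the central angle is θ = 2 arccos(1 − 2y/D) = 2.369 rad. Then A = (D²/8)(θ − sin θ) = 0.618 ft² and P = Dθ/2 = 2.037 ft.
Hydraulic radius R = A/P = 0.618/2.037 = 0.3033 ft.
Manning's equation: Q = (1.486/n) A R^(2/3) S^(1/2) = (1.486/0.026) × 0.618 × 0.3033^(2/3) × 0.0081^(1/2) = 1.43 ft³/s.

Q = 1.43 ft³/s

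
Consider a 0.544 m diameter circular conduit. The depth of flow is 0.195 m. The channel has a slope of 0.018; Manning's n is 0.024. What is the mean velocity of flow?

V = 1.26 m/s

For a circular section of diameter D = 0.544 m at depth y = 0.195 m, the central angle is θ = 2 arccos(1 − 2y/D) = 2.568 rad. Then A = (D²/8)(θ − sin θ) = 0.07489 m² and P = Dθ/2 = 0.6984 m.
Hydraulic radius R = A/P = 0.07489/0.6984 = 0.1072 m.
From Manning's equation, V = (1/n) R^(2/3) S^(1/2) = (1/0.024) × 0.1072^(2/3) × 0.018^(1/2) = 1.26 m/s.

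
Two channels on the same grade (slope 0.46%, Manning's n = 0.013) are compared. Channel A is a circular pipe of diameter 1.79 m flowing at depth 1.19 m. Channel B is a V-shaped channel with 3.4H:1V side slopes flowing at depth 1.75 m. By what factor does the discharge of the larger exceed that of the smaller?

Channel A: For a circular section of diameter D = 1.79 m at depth y = 1.19 m, the central angle is θ = 2 arccos(1 − 2y/D) = 3.813 rad. Then A = (D²/8)(θ − sin θ) = 1.777 m² and P = Dθ/2 = 3.413 m. Hydraulic radius R = A/P = 1.777/3.413 = 0.5205 m. Q_A = (1/0.013)·1.777·0.5205^(2/3)·√0.0046 = 5.998 m³/s.
Channel B: For a triangular section with side slope z = 3.4: A = zy² = 3.4×1.75² = 10.41 m²; P = 2y√(1+z²) = 2×1.75×3.544 = 12.4 m. Hydraulic radius R = A/P = 10.41/12.4 = 0.8394 m. Q_B = (1/0.013)·10.41·0.8394^(2/3)·√0.0046 = 48.34 m³/s.
The larger discharge is 48.34 m³/s and the smaller is 5.998 m³/s; the ratio is 8.06.

8.06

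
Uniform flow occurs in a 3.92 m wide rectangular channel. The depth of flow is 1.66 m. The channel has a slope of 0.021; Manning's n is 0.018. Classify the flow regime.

Flow area A = b·y = 3.92 × 1.66 = 6.507 m². Wetted perimeter P = b + 2y = 3.92 + 2×1.66 = 7.24 m.
Hydraulic radius R = A/P = 6.507/7.24 = 0.8988 m.
V = (1/n) R^(2/3) √S = (1/0.018) × 0.8988^(2/3) × √0.021 = 7.498 m/s. Hydraulic depth D_h = A/T = 6.507/3.92 = 1.66 m.
Froude number Fr = V/√(g·D_h) = 7.498/√(9.81×1.66) = 1.86, which is greater than 1, so the flow is supercritical.

supercritical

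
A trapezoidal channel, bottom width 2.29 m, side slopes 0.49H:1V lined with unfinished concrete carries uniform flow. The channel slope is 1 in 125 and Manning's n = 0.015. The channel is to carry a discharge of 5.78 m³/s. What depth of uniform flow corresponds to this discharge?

y_n = 0.637 m

Manning's equation rearranged: A R^(2/3) = nQ / (1·√S) = 0.015 × 5.78 / (√0.008) = 0.9693.
At y = 0.531 m: A R^(2/3) = 0.7228 — low.
At y = 0.79 m: A R^(2/3) = 1.372 — high.
At y = 0.637 m: A R^(2/3) = 0.9689 — ≈ 0.9693.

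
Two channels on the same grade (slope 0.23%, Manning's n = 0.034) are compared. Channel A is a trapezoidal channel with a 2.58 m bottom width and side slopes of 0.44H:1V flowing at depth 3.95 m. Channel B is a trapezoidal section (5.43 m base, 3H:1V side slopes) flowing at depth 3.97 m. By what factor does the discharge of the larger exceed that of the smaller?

5.25

Channel A: With bottom width b = 2.58 m and side slope z = 0.44: A = (b + zy)y = (2.58 + 0.44×3.95)×3.95 = 17.06 m²; P = b + 2y√(1+z²) = 2.58 + 2×3.95×1.093 = 11.21 m. Hydraulic radius R = A/P = 17.06/11.21 = 1.521 m. Q_A = (1/0.034)·17.06·1.521^(2/3)·√0.0023 = 31.82 m³/s.
Channel B: With bottom width b = 5.43 m and side slope z = 3: A = (b + zy)y = (5.43 + 3×3.97)×3.97 = 68.84 m²; P = b + 2y√(1+z²) = 5.43 + 2×3.97×3.162 = 30.54 m. Hydraulic radius R = A/P = 68.84/30.54 = 2.254 m. Q_B = (1/0.034)·68.84·2.254^(2/3)·√0.0023 = 166.9 m³/s.
The larger discharge is 166.9 m³/s and the smaller is 31.82 m³/s; the ratio is 5.25.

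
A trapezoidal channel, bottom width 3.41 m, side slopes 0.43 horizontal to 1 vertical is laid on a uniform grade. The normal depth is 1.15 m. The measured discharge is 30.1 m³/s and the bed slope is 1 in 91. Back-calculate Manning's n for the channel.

With bottom width b = 3.41 m and side slope z = 0.43: A = (b + zy)y = (3.41 + 0.43×1.15)×1.15 = 4.49 m²; P = b + 2y√(1+z²) = 3.41 + 2×1.15×1.089 = 5.914 m.
Hydraulic radius R = A/P = 4.49/5.914 = 0.7593 m.
Rearranging Manning's equation: n = (1/Q) A R^(2/3) S^(1/2) = (1/30.1) × 4.49 × 0.7593^(2/3) × √0.01099 = 0.013.

n = 0.013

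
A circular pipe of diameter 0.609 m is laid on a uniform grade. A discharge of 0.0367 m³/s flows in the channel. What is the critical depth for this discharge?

y_c = 0.12 m

At critical depth, Q² T / (g A³) = 1, i.e. A³/T = Q²/g = 0.0367²/9.81 = 0.0001373.
Trying y = 0.108 m: A³/T = 0.00009136 — short.
Trying y = 0.141 m: A³/T = 0.0002596 — over.
Trying y = 0.12 m: A³/T = 0.0001381 — ≈ 0.0001373.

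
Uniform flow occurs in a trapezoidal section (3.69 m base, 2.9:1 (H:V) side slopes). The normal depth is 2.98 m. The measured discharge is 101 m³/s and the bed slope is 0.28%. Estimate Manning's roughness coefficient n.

With bottom width b = 3.69 m and side slope z = 2.9: A = (b + zy)y = (3.69 + 2.9×2.98)×2.98 = 36.75 m²; P = b + 2y√(1+z²) = 3.69 + 2×2.98×3.068 = 21.97 m.
Hydraulic radius R = A/P = 36.75/21.97 = 1.672 m.
Rearranging Manning's equation: n = (1/Q) A R^(2/3) S^(1/2) = (1/101) × 36.75 × 1.672^(2/3) × √0.0028 = 0.0271.

n = 0.0271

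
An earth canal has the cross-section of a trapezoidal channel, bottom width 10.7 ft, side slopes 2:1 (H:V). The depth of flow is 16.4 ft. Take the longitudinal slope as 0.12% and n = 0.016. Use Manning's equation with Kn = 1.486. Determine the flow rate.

With bottom width b = 10.7 ft and side slope z = 2: A = (b + zy)y = (10.7 + 2×16.4)×16.4 = 713.4 ft²; P = b + 2y√(1+z²) = 10.7 + 2×16.4×2.236 = 84.04 ft.
Hydraulic radius R = A/P = 713.4/84.04 = 8.489 ft.
Manning's equation: Q = (1.486/n) A R^(2/3) S^(1/2) = (1.486/0.016) × 713.4 × 8.489^(2/3) × 0.0012^(1/2) = 9550 ft³/s.

Q = 9550 ft³/s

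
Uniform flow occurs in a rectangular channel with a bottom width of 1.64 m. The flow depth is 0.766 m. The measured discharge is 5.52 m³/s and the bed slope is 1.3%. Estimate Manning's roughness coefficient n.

Flow area A = b·y = 1.64 × 0.766 = 1.256 m². Wetted perimeter P = b + 2y = 1.64 + 2×0.766 = 3.172 m.
Hydraulic radius R = A/P = 1.256/3.172 = 0.396 m.
Rearranging Manning's equation: n = (1/Q) A R^(2/3) S^(1/2) = (1/5.52) × 1.256 × 0.396^(2/3) × √0.013 = 0.014.

n = 0.014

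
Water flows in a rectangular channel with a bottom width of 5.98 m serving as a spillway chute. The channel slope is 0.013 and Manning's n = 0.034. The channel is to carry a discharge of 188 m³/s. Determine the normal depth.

y_n = 5.93 m

Manning's equation rearranged: A R^(2/3) = nQ / (1·√S) = 0.034 × 188 / (√0.013) = 56.06.
Try y = 6.79 m: A R^(2/3) = 66.08 — too large.
Try y = 5.04 m: A R^(2/3) = 45.86 — too small.
Try y = 5.93 m: A R^(2/3) = 56.06 — matches.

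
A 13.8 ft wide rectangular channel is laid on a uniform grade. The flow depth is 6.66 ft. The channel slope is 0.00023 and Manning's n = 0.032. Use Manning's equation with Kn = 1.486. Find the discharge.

Q = 146 ft³/s

Flow area A = b·y = 13.8 × 6.66 = 91.91 ft². Wetted perimeter P = b + 2y = 13.8 + 2×6.66 = 27.12 ft.
Hydraulic radius R = A/P = 91.91/27.12 = 3.389 ft.
Manning's equation: Q = (1.486/n) A R^(2/3) S^(1/2) = (1.486/0.032) × 91.91 × 3.389^(2/3) × 0.00023^(1/2) = 146 ft³/s.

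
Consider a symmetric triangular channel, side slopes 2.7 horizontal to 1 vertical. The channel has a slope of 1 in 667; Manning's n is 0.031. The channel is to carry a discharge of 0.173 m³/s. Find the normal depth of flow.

y_n = 0.397 m

Manning's equation rearranged: A R^(2/3) = nQ / (1·√S) = 0.031 × 0.173 / (√0.001499) = 0.1385.
At y = 0.456 m: A R^(2/3) = 0.2007 — over.
At y = 0.397 m: A R^(2/3) = 0.1387 — close enough.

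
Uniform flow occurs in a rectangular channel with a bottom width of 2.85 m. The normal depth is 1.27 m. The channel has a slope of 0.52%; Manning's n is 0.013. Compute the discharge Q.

Flow area A = b·y = 2.85 × 1.27 = 3.62 m². Wetted perimeter P = b + 2y = 2.85 + 2×1.27 = 5.39 m.
Hydraulic radius R = A/P = 3.62/5.39 = 0.6715 m.
Manning's equation: Q = (1/n) A R^(2/3) S^(1/2) = (1/0.013) × 3.62 × 0.6715^(2/3) × 0.0052^(1/2) = 15.4 m³/s.

Q = 15.4 m³/s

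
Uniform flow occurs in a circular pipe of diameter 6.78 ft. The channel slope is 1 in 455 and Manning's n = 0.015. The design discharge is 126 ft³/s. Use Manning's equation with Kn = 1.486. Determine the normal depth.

Manning's equation rearranged: A R^(2/3) = nQ / (1.486·√S) = 0.015 × 126 / (1.486 × √0.002198) = 27.13.
Trying y = 3.83 ft: A R^(2/3) = 31.38 — too large.
Trying y = 2.71 ft: A R^(2/3) = 17.27 — too small.
Trying y = 3.5 ft: A R^(2/3) = 27.08 — matches.

y_n = 3.5 ft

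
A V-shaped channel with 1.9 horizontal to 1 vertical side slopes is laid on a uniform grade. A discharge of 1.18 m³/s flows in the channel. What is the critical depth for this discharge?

y_c = 0.601 m

At critical depth, Q² T / (g A³) = 1, i.e. A³/T = Q²/g = 1.18²/9.81 = 0.1419.
Trying y = 0.427 m: A³/T = 0.02562 — too small.
Trying y = 0.731 m: A³/T = 0.3768 — too large.
Trying y = 0.601 m: A³/T = 0.1415 — ≈ 0.1419.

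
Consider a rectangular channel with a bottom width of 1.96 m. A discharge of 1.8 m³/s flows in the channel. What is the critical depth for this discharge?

For a rectangular channel, critical depth y_c = (q²/g)^(1/3) where q = Q/b = 1.8/1.96 = 0.9184 m²/s.
So y_c = (0.9184²/9.81)^(1/3) = 0.441 m.

y_c = 0.441 m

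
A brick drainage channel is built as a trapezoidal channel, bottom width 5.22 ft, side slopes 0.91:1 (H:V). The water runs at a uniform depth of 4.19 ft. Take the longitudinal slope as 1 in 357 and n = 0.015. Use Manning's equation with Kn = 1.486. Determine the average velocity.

V = 9.1 ft/s

With bottom width b = 5.22 ft and side slope z = 0.91: A = (b + zy)y = (5.22 + 0.91×4.19)×4.19 = 37.85 ft²; P = b + 2y√(1+z²) = 5.22 + 2×4.19×1.352 = 16.55 ft.
Hydraulic radius R = A/P = 37.85/16.55 = 2.287 ft.
From Manning's equation, V = (1.486/n) R^(2/3) S^(1/2) = (1.486/0.015) × 2.287^(2/3) × 0.002801^(1/2) = 9.1 ft/s.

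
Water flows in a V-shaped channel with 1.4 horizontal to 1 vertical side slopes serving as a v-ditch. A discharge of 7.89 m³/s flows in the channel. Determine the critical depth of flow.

y_c = 1.45 m

At critical depth, Q² T / (g A³) = 1, i.e. A³/T = Q²/g = 7.89²/9.81 = 6.346.
At y = 1.84 m: A³/T = 20.67 — too large.
At y = 1.21 m: A³/T = 2.542 — too small.
At y = 1.45 m: A³/T = 6.282 — matches.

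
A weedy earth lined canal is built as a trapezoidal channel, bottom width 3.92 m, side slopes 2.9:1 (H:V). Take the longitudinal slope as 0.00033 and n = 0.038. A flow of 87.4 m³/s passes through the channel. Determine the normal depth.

Manning's equation rearranged: A R^(2/3) = nQ / (1·√S) = 0.038 × 87.4 / (√0.00033) = 182.8.
Try y = 6.44 m: A R^(2/3) = 325.8 — over.
Try y = 4.09 m: A R^(2/3) = 110 — short.
Try y = 5.07 m: A R^(2/3) = 182.9 — ≈ 182.8.

y_n = 5.07 m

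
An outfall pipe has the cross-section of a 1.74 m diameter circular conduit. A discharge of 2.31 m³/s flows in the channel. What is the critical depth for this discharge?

y_c = 0.749 m

At critical depth, Q² T / (g A³) = 1, i.e. A³/T = Q²/g = 2.31²/9.81 = 0.5439.
Try y = 0.67 m: A³/T = 0.3551 — low.
Try y = 0.837 m: A³/T = 0.8332 — high.
Try y = 0.749 m: A³/T = 0.5447 — ≈ 0.5439.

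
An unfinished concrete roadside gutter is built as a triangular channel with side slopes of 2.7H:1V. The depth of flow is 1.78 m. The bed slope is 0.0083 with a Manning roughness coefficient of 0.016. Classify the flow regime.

For a triangular section with side slope z = 2.7: A = zy² = 2.7×1.78² = 8.555 m²; P = 2y√(1+z²) = 2×1.78×2.879 = 10.25 m.
Hydraulic radius R = A/P = 8.555/10.25 = 0.8346 m.
V = (1/n) R^(2/3) √S = (1/0.016) × 0.8346^(2/3) × √0.0083 = 5.047 m/s. Hydraulic depth D_h = A/T = 8.555/9.612 = 0.89 m.
Froude number Fr = V/√(g·D_h) = 5.047/√(9.81×0.89) = 1.71, which is greater than 1, so the flow is supercritical.

supercritical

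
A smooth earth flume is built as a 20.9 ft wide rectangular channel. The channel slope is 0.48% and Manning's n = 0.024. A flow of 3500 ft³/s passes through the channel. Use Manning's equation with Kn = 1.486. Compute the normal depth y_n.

y_n = 12.3 ft

Manning's equation rearranged: A R^(2/3) = nQ / (1.486·√S) = 0.024 × 3500 / (1.486 × √0.0048) = 815.9.
Try y = 15.2 ft: A R^(2/3) = 1071 — high.
Try y = 12.3 ft: A R^(2/3) = 815.5 — matches.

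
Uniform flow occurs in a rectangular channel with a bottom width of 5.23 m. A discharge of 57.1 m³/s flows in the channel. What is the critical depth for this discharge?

For a rectangular channel, critical depth y_c = (q²/g)^(1/3) where q = Q/b = 57.1/5.23 = 10.92 m²/s.
So y_c = (10.92²/9.81)^(1/3) = 2.3 m.

y_c = 2.3 m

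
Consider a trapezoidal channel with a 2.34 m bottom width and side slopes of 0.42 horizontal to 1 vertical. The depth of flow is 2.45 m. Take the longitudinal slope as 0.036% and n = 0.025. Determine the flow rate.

Q = 6.59 m³/s

With bottom width b = 2.34 m and side slope z = 0.42: A = (b + zy)y = (2.34 + 0.42×2.45)×2.45 = 8.254 m²; P = b + 2y√(1+z²) = 2.34 + 2×2.45×1.085 = 7.655 m.
Hydraulic radius R = A/P = 8.254/7.655 = 1.078 m.
Manning's equation: Q = (1/n) A R^(2/3) S^(1/2) = (1/0.025) × 8.254 × 1.078^(2/3) × 0.00036^(1/2) = 6.59 m³/s.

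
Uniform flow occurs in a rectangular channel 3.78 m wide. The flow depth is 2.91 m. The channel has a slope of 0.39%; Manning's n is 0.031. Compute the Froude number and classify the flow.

Flow area A = b·y = 3.78 × 2.91 = 11 m². Wetted perimeter P = b + 2y = 3.78 + 2×2.91 = 9.6 m.
Hydraulic radius R = A/P = 11/9.6 = 1.146 m.
V = (1/n) R^(2/3) √S = (1/0.031) × 1.146^(2/3) × √0.0039 = 2.206 m/s. Hydraulic depth D_h = A/T = 11/3.78 = 2.91 m.
Froude number Fr = V/√(g·D_h) = 2.206/√(9.81×2.91) = 0.413, which is less than 1, so the flow is subcritical.

subcritical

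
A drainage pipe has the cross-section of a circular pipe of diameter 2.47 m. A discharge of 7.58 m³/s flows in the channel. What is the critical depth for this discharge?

y_c = 1.25 m

At critical depth, Q² T / (g A³) = 1, i.e. A³/T = Q²/g = 7.58²/9.81 = 5.857.
Trying y = 1.42 m: A³/T = 9.49 — high.
Trying y = 1.08 m: A³/T = 3.334 — low.
Trying y = 1.25 m: A³/T = 5.83 — ≈ 5.857.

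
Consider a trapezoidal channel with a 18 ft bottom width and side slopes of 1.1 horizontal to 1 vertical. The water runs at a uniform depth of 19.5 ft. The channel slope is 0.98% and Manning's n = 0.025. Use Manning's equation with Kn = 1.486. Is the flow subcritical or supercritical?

supercritical

With bottom width b = 18 ft and side slope z = 1.1: A = (b + zy)y = (18 + 1.1×19.5)×19.5 = 769.3 ft²; P = b + 2y√(1+z²) = 18 + 2×19.5×1.487 = 75.98 ft.
Hydraulic radius R = A/P = 769.3/75.98 = 10.13 ft.
V = (1.486/n) R^(2/3) √S = (1.486/0.025) × 10.13^(2/3) × √0.0098 = 27.54 ft/s. Hydraulic depth D_h = A/T = 769.3/60.9 = 12.63 ft.
Froude number Fr = V/√(g·D_h) = 27.54/√(32.2×12.63) = 1.37, which is greater than 1, so the flow is supercritical.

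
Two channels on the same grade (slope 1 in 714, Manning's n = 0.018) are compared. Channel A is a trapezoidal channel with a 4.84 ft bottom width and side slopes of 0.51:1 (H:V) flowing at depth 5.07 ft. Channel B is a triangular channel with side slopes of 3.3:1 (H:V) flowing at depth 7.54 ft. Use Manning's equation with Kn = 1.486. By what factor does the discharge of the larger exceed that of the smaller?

6.69

Channel A: With bottom width b = 4.84 ft and side slope z = 0.51: A = (b + zy)y = (4.84 + 0.51×5.07)×5.07 = 37.65 ft²; P = b + 2y√(1+z²) = 4.84 + 2×5.07×1.123 = 16.22 ft. Hydraulic radius R = A/P = 37.65/16.22 = 2.321 ft. Q_A = (1.486/0.018)·37.65·2.321^(2/3)·√0.001401 = 203.9 ft³/s.
Channel B: For a triangular section with side slope z = 3.3: A = zy² = 3.3×7.54² = 187.6 ft²; P = 2y√(1+z²) = 2×7.54×3.448 = 52 ft. Hydraulic radius R = A/P = 187.6/52 = 3.608 ft. Q_B = (1.486/0.018)·187.6·3.608^(2/3)·√0.001401 = 1364 ft³/s.
The larger discharge is 1364 ft³/s and the smaller is 203.9 ft³/s; the ratio is 6.69.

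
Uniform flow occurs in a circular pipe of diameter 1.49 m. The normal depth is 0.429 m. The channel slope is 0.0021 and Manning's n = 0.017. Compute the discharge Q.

Q = 0.44 m³/s

For a circular section of diameter D = 1.49 m at depth y = 0.429 m, the central angle is θ = 2 arccos(1 − 2y/D) = 2.266 rad. Then A = (D²/8)(θ − sin θ) = 0.4155 m² and P = Dθ/2 = 1.688 m.
Hydraulic radius R = A/P = 0.4155/1.688 = 0.2462 m.
Manning's equation: Q = (1/n) A R^(2/3) S^(1/2) = (1/0.017) × 0.4155 × 0.2462^(2/3) × 0.0021^(1/2) = 0.44 m³/s.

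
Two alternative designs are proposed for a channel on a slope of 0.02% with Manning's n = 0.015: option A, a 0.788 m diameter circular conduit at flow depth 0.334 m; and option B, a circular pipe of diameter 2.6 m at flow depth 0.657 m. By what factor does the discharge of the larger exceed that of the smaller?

9.02

Channel A: For a circular section of diameter D = 0.788 m at depth y = 0.334 m, the central angle is θ = 2 arccos(1 − 2y/D) = 2.836 rad. Then A = (D²/8)(θ − sin θ) = 0.1967 m² and P = Dθ/2 = 1.117 m. Hydraulic radius R = A/P = 0.1967/1.117 = 0.1761 m. Q_A = (1/0.015)·0.1967·0.1761^(2/3)·√0.0002 = 0.05828 m³/s.
Channel B: For a circular section of diameter D = 2.6 m at depth y = 0.657 m, the central angle is θ = 2 arccos(1 − 2y/D) = 2.107 rad. Then A = (D²/8)(θ − sin θ) = 1.054 m² and P = Dθ/2 = 2.739 m. Hydraulic radius R = A/P = 1.054/2.739 = 0.3847 m. Q_B = (1/0.015)·1.054·0.3847^(2/3)·√0.0002 = 0.5256 m³/s.
The larger discharge is 0.5256 m³/s and the smaller is 0.05828 m³/s; the ratio is 9.02.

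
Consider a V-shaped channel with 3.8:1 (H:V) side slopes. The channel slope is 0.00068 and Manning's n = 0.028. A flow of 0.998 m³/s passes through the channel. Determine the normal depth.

y_n = 0.746 m

Manning's equation rearranged: A R^(2/3) = nQ / (1·√S) = 0.028 × 0.998 / (√0.00068) = 1.072.
Trying y = 0.903 m: A R^(2/3) = 1.783 — over.
Trying y = 0.746 m: A R^(2/3) = 1.072 — matches.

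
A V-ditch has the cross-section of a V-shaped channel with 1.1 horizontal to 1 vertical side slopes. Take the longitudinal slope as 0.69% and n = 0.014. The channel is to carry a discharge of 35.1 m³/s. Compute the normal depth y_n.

Manning's equation rearranged: A R^(2/3) = nQ / (1·√S) = 0.014 × 35.1 / (√0.0069) = 5.916.
At y = 1.91 m: A R^(2/3) = 3.184 — short.
At y = 2.41 m: A R^(2/3) = 5.919 — close enough.

y_n = 2.41 m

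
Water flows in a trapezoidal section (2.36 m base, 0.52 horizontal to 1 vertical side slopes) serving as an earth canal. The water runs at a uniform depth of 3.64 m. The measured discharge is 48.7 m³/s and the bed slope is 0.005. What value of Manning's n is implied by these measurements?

With bottom width b = 2.36 m and side slope z = 0.52: A = (b + zy)y = (2.36 + 0.52×3.64)×3.64 = 15.48 m²; P = b + 2y√(1+z²) = 2.36 + 2×3.64×1.127 = 10.57 m.
Hydraulic radius R = A/P = 15.48/10.57 = 1.465 m.
Rearranging Manning's equation: n = (1/Q) A R^(2/3) S^(1/2) = (1/48.7) × 15.48 × 1.465^(2/3) × √0.005 = 0.029.

n = 0.029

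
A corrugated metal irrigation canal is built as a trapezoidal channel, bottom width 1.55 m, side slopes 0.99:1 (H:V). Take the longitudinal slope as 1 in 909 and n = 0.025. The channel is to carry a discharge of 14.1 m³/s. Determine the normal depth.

Manning's equation rearranged: A R^(2/3) = nQ / (1·√S) = 0.025 × 14.1 / (√0.0011) = 10.63.
Trying y = 2.84 m: A R^(2/3) = 14.74 — high.
Trying y = 2.44 m: A R^(2/3) = 10.62 — matches.

y_n = 2.44 m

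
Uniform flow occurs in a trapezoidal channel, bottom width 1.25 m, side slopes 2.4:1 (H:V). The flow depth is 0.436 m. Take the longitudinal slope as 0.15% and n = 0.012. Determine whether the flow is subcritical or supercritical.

subcritical

With bottom width b = 1.25 m and side slope z = 2.4: A = (b + zy)y = (1.25 + 2.4×0.436)×0.436 = 1.001 m²; P = b + 2y√(1+z²) = 1.25 + 2×0.436×2.6 = 3.517 m.
Hydraulic radius R = A/P = 1.001/3.517 = 0.2847 m.
V = (1/n) R^(2/3) √S = (1/0.012) × 0.2847^(2/3) × √0.0015 = 1.397 m/s. Hydraulic depth D_h = A/T = 1.001/3.343 = 0.2995 m.
Froude number Fr = V/√(g·D_h) = 1.397/√(9.81×0.2995) = 0.815, which is less than 1, so the flow is subcritical.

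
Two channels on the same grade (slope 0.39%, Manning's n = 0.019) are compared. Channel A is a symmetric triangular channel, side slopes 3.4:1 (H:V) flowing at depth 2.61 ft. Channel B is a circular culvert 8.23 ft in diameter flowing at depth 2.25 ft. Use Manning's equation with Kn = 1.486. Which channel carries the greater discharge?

channel A

Channel A: For a triangular section with side slope z = 3.4: A = zy² = 3.4×2.61² = 23.16 ft²; P = 2y√(1+z²) = 2×2.61×3.544 = 18.5 ft. Hydraulic radius R = A/P = 23.16/18.5 = 1.252 ft. Q_A = (1.486/0.019)·23.16·1.252^(2/3)·√0.0039 = 131.4 ft³/s.
Channel B: For a circular section of diameter D = 8.23 ft at depth y = 2.25 ft, the central angle is θ = 2 arccos(1 − 2y/D) = 2.201 rad. Then A = (D²/8)(θ − sin θ) = 11.79 ft² and P = Dθ/2 = 9.056 ft. Hydraulic radius R = A/P = 11.79/9.056 = 1.302 ft. Q_B = (1.486/0.019)·11.79·1.302^(2/3)·√0.0039 = 68.68 ft³/s.
Q_A = 131.4 ft³/s vs Q_B = 68.68 ft³/s, so channel A carries more.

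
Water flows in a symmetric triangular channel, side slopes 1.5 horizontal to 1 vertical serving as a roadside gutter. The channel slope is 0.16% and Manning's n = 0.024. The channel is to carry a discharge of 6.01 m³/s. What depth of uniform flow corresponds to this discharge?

y_n = 1.73 m

Manning's equation rearranged: A R^(2/3) = nQ / (1·√S) = 0.024 × 6.01 / (√0.0016) = 3.606.
Trying y = 1.43 m: A R^(2/3) = 2.17 — low.
Trying y = 2 m: A R^(2/3) = 5.308 — high.
Trying y = 1.73 m: A R^(2/3) = 3.605 — matches.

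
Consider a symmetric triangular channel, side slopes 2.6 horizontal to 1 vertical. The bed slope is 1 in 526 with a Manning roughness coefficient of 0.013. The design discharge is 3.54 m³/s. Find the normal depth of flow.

y_n = 0.863 m

Manning's equation rearranged: A R^(2/3) = nQ / (1·√S) = 0.013 × 3.54 / (√0.001901) = 1.055.
Try y = 0.975 m: A R^(2/3) = 1.462 — too large.
Try y = 0.863 m: A R^(2/3) = 1.056 — ≈ 1.055.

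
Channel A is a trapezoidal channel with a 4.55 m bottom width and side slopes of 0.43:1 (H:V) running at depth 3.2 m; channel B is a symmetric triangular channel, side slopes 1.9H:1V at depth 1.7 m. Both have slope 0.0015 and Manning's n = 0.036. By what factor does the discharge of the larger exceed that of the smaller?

5.82

Channel A: With bottom width b = 4.55 m and side slope z = 0.43: A = (b + zy)y = (4.55 + 0.43×3.2)×3.2 = 18.96 m²; P = b + 2y√(1+z²) = 4.55 + 2×3.2×1.089 = 11.52 m. Hydraulic radius R = A/P = 18.96/11.52 = 1.647 m. Q_A = (1/0.036)·18.96·1.647^(2/3)·√0.0015 = 28.45 m³/s.
Channel B: For a triangular section with side slope z = 1.9: A = zy² = 1.9×1.7² = 5.491 m²; P = 2y√(1+z²) = 2×1.7×2.147 = 7.3 m. Hydraulic radius R = A/P = 5.491/7.3 = 0.7522 m. Q_B = (1/0.036)·5.491·0.7522^(2/3)·√0.0015 = 4.886 m³/s.
The larger discharge is 28.45 m³/s and the smaller is 4.886 m³/s; the ratio is 5.82.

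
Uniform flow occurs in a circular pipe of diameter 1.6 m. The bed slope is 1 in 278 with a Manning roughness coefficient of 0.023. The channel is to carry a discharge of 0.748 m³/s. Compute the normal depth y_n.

y_n = 0.56 m

Manning's equation rearranged: A R^(2/3) = nQ / (1·√S) = 0.023 × 0.748 / (√0.003597) = 0.2868.
Trying y = 0.647 m: A R^(2/3) = 0.3752 — high.
Trying y = 0.56 m: A R^(2/3) = 0.287 — matches.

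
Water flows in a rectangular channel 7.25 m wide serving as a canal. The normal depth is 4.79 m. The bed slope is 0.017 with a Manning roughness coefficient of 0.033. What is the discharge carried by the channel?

Q = 222 m³/s

Flow area A = b·y = 7.25 × 4.79 = 34.73 m². Wetted perimeter P = b + 2y = 7.25 + 2×4.79 = 16.83 m.
Hydraulic radius R = A/P = 34.73/16.83 = 2.063 m.
Manning's equation: Q = (1/n) A R^(2/3) S^(1/2) = (1/0.033) × 34.73 × 2.063^(2/3) × 0.017^(1/2) = 222 m³/s.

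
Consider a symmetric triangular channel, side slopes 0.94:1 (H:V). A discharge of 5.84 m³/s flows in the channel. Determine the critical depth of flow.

At critical depth, Q² T / (g A³) = 1, i.e. A³/T = Q²/g = 5.84²/9.81 = 3.477.
Try y = 1.84 m: A³/T = 9.318 — high.
Try y = 1.51 m: A³/T = 3.468 — matches.

y_c = 1.51 m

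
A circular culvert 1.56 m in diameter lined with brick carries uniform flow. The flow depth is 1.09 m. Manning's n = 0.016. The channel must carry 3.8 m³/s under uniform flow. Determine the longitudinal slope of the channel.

S = 0.00509

For a circular section of diameter D = 1.56 m at depth y = 1.09 m, the central angle is θ = 2 arccos(1 − 2y/D) = 3.959 rad. Then A = (D²/8)(θ − sin θ) = 1.426 m² and P = Dθ/2 = 3.088 m.
Hydraulic radius R = A/P = 1.426/3.088 = 0.4619 m.
From Manning's equation, S = [nQ / (1 A R^(2/3))]² = [0.016 × 3.8 / (1 × 1.426 × 0.4619^(2/3))]² = 0.00509.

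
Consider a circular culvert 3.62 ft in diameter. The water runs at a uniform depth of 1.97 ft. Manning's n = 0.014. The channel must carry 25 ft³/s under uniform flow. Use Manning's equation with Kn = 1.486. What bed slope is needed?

S = 0.00181

For a circular section of diameter D = 3.62 ft at depth y = 1.97 ft, the central angle is θ = 2 arccos(1 − 2y/D) = 3.319 rad. Then A = (D²/8)(θ − sin θ) = 5.725 ft² and P = Dθ/2 = 6.007 ft.
Hydraulic radius R = A/P = 5.725/6.007 = 0.953 ft.
From Manning's equation, S = [nQ / (1.486 A R^(2/3))]² = [0.014 × 25 / (1.486 × 5.725 × 0.953^(2/3))]² = 0.00181.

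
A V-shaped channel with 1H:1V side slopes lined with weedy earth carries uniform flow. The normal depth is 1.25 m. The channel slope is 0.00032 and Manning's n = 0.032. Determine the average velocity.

V = 0.324 m/s

For a triangular section with side slope z = 1: A = zy² = 1×1.25² = 1.562 m²; P = 2y√(1+z²) = 2×1.25×1.414 = 3.536 m.
Hydraulic radius R = A/P = 1.562/3.536 = 0.4419 m.
From Manning's equation, V = (1/n) R^(2/3) S^(1/2) = (1/0.032) × 0.4419^(2/3) × 0.00032^(1/2) = 0.324 m/s.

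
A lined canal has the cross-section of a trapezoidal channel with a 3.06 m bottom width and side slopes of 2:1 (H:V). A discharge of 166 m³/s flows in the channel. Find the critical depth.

y_c = 3.58 m

At critical depth, Q² T / (g A³) = 1, i.e. A³/T = Q²/g = 166²/9.81 = 2809.
Trying y = 2.72 m: A³/T = 886.5 — low.
Trying y = 4.35 m: A³/T = 6543 — high.
Trying y = 3.58 m: A³/T = 2818 — ≈ 2809.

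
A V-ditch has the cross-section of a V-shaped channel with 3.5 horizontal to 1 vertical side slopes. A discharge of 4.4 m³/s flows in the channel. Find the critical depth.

At critical depth, Q² T / (g A³) = 1, i.e. A³/T = Q²/g = 4.4²/9.81 = 1.973.
Trying y = 0.634 m: A³/T = 0.6274 — low.
Trying y = 0.797 m: A³/T = 1.97 — ≈ 1.973.

y_c = 0.797 m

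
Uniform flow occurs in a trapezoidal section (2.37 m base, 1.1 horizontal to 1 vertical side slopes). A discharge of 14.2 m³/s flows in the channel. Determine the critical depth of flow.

At critical depth, Q² T / (g A³) = 1, i.e. A³/T = Q²/g = 14.2²/9.81 = 20.55.
Try y = 1.59 m: A³/T = 47.87 — over.
Try y = 1.26 m: A³/T = 20.61 — close enough.

y_c = 1.26 m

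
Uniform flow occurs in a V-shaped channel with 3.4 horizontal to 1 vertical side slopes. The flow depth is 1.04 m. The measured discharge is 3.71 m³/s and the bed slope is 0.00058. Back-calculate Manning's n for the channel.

For a triangular section with side slope z = 3.4: A = zy² = 3.4×1.04² = 3.677 m²; P = 2y√(1+z²) = 2×1.04×3.544 = 7.372 m.
Hydraulic radius R = A/P = 3.677/7.372 = 0.4989 m.
Rearranging Manning's equation: n = (1/Q) A R^(2/3) S^(1/2) = (1/3.71) × 3.677 × 0.4989^(2/3) × √0.00058 = 0.015.

n = 0.015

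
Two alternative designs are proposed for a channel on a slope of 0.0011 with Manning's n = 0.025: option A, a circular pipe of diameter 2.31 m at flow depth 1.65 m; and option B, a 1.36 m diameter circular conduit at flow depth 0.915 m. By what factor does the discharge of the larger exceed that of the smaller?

4.45

Channel A: For a circular section of diameter D = 2.31 m at depth y = 1.65 m, the central angle is θ = 2 arccos(1 − 2y/D) = 4.027 rad. Then A = (D²/8)(θ − sin θ) = 3.203 m² and P = Dθ/2 = 4.652 m. Hydraulic radius R = A/P = 3.203/4.652 = 0.6885 m. Q_A = (1/0.025)·3.203·0.6885^(2/3)·√0.0011 = 3.313 m³/s.
Channel B: For a circular section of diameter D = 1.36 m at depth y = 0.915 m, the central angle is θ = 2 arccos(1 − 2y/D) = 3.847 rad. Then A = (D²/8)(θ − sin θ) = 1.039 m² and P = Dθ/2 = 2.616 m. Hydraulic radius R = A/P = 1.039/2.616 = 0.3973 m. Q_B = (1/0.025)·1.039·0.3973^(2/3)·√0.0011 = 0.7453 m³/s.
The larger discharge is 3.313 m³/s and the smaller is 0.7453 m³/s; the ratio is 4.45.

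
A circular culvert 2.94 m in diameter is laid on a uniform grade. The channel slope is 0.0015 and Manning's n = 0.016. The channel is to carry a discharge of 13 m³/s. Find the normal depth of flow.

Manning's equation rearranged: A R^(2/3) = nQ / (1·√S) = 0.016 × 13 / (√0.0015) = 5.371.
At y = 1.87 m: A R^(2/3) = 4.053 — low.
At y = 2.6 m: A R^(2/3) = 5.844 — high.
At y = 2.34 m: A R^(2/3) = 5.377 — matches.

y_n = 2.34 m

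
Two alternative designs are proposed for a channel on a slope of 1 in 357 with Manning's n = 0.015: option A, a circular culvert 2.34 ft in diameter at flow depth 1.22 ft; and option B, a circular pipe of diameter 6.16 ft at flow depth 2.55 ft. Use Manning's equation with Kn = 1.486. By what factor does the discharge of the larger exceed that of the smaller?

Channel A: For a circular section of diameter D = 2.34 ft at depth y = 1.22 ft, the central angle is θ = 2 arccos(1 − 2y/D) = 3.227 rad. Then A = (D²/8)(θ − sin θ) = 2.267 ft² and P = Dθ/2 = 3.776 ft. Hydraulic radius R = A/P = 2.267/3.776 = 0.6005 ft. Q_A = (1.486/0.015)·2.267·0.6005^(2/3)·√0.002801 = 8.461 ft³/s.
Channel B: For a circular section of diameter D = 6.16 ft at depth y = 2.55 ft, the central angle is θ = 2 arccos(1 − 2y/D) = 2.796 rad. Then A = (D²/8)(θ − sin θ) = 11.65 ft² and P = Dθ/2 = 8.611 ft. Hydraulic radius R = A/P = 11.65/8.611 = 1.353 ft. Q_B = (1.486/0.015)·11.65·1.353^(2/3)·√0.002801 = 74.75 ft³/s.
The larger discharge is 74.75 ft³/s and the smaller is 8.461 ft³/s; the ratio is 8.83.

8.83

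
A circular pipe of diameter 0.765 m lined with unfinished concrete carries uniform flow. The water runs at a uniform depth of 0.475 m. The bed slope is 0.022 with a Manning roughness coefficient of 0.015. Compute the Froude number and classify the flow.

For a circular section of diameter D = 0.765 m at depth y = 0.475 m, the central angle is θ = 2 arccos(1 − 2y/D) = 3.63 rad. Then A = (D²/8)(θ − sin θ) = 0.2999 m² and P = Dθ/2 = 1.389 m.
Hydraulic radius R = A/P = 0.2999/1.389 = 0.216 m.
V = (1/n) R^(2/3) √S = (1/0.015) × 0.216^(2/3) × √0.022 = 3.56 m/s. Hydraulic depth D_h = A/T = 0.2999/0.7423 = 0.404 m.
Froude number Fr = V/√(g·D_h) = 3.56/√(9.81×0.404) = 1.79, which is greater than 1, so the flow is supercritical.

supercritical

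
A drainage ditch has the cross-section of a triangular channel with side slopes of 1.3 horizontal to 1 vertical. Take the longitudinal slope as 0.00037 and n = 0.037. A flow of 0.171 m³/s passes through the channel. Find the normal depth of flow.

Manning's equation rearranged: A R^(2/3) = nQ / (1·√S) = 0.037 × 0.171 / (√0.00037) = 0.3289.
Try y = 0.906 m: A R^(2/3) = 0.5391 — high.
Try y = 0.753 m: A R^(2/3) = 0.3292 — close enough.

y_n = 0.753 m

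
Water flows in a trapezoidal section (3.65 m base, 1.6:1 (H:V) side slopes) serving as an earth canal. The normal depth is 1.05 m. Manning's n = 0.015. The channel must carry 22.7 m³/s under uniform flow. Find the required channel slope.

S = 0.00558

With bottom width b = 3.65 m and side slope z = 1.6: A = (b + zy)y = (3.65 + 1.6×1.05)×1.05 = 5.597 m²; P = b + 2y√(1+z²) = 3.65 + 2×1.05×1.887 = 7.612 m.
Hydraulic radius R = A/P = 5.597/7.612 = 0.7352 m.
From Manning's equation, S = [nQ / (1 A R^(2/3))]² = [0.015 × 22.7 / (1 × 5.597 × 0.7352^(2/3))]² = 0.00558.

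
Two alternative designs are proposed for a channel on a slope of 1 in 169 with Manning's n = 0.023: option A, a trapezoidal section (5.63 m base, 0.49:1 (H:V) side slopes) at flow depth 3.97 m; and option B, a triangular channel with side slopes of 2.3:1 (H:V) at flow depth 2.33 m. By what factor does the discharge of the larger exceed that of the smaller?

Channel A: With bottom width b = 5.63 m and side slope z = 0.49: A = (b + zy)y = (5.63 + 0.49×3.97)×3.97 = 30.07 m²; P = b + 2y√(1+z²) = 5.63 + 2×3.97×1.114 = 14.47 m. Hydraulic radius R = A/P = 30.07/14.47 = 2.078 m. Q_A = (1/0.023)·30.07·2.078^(2/3)·√0.005917 = 163.8 m³/s.
Channel B: For a triangular section with side slope z = 2.3: A = zy² = 2.3×2.33² = 12.49 m²; P = 2y√(1+z²) = 2×2.33×2.508 = 11.69 m. Hydraulic radius R = A/P = 12.49/11.69 = 1.068 m. Q_B = (1/0.023)·12.49·1.068^(2/3)·√0.005917 = 43.64 m³/s.
The larger discharge is 163.8 m³/s and the smaller is 43.64 m³/s; the ratio is 3.75.

3.75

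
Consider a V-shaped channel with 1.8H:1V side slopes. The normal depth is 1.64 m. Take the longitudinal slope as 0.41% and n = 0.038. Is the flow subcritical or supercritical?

subcritical

For a triangular section with side slope z = 1.8: A = zy² = 1.8×1.64² = 4.841 m²; P = 2y√(1+z²) = 2×1.64×2.059 = 6.754 m.
Hydraulic radius R = A/P = 4.841/6.754 = 0.7168 m.
V = (1/n) R^(2/3) √S = (1/0.038) × 0.7168^(2/3) × √0.0041 = 1.35 m/s. Hydraulic depth D_h = A/T = 4.841/5.904 = 0.82 m.
Froude number Fr = V/√(g·D_h) = 1.35/√(9.81×0.82) = 0.476, which is less than 1, so the flow is subcritical.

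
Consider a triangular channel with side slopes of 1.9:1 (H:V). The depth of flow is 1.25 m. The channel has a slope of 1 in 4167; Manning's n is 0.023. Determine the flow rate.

For a triangular section with side slope z = 1.9: A = zy² = 1.9×1.25² = 2.969 m²; P = 2y√(1+z²) = 2×1.25×2.147 = 5.368 m.
Hydraulic radius R = A/P = 2.969/5.368 = 0.5531 m.
Manning's equation: Q = (1/n) A R^(2/3) S^(1/2) = (1/0.023) × 2.969 × 0.5531^(2/3) × 0.00024^(1/2) = 1.35 m³/s.

Q = 1.35 m³/s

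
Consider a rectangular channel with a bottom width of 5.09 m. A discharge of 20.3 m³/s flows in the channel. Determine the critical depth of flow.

y_c = 1.17 m

For a rectangular channel, critical depth y_c = (q²/g)^(1/3) where q = Q/b = 20.3/5.09 = 3.988 m²/s.
So y_c = (3.988²/9.81)^(1/3) = 1.17 m.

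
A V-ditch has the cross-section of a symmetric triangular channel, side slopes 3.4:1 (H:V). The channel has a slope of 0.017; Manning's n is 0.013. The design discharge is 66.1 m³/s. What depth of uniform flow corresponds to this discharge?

Manning's equation rearranged: A R^(2/3) = nQ / (1·√S) = 0.013 × 66.1 / (√0.017) = 6.591.
At y = 1.3 m: A R^(2/3) = 4.194 — too small.
At y = 1.89 m: A R^(2/3) = 11.38 — too large.
At y = 1.54 m: A R^(2/3) = 6.589 — ≈ 6.591.

y_n = 1.54 m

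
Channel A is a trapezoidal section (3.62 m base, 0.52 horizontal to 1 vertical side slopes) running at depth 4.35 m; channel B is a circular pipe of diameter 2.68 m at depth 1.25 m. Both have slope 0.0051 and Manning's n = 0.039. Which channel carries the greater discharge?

channel A

Channel A: With bottom width b = 3.62 m and side slope z = 0.52: A = (b + zy)y = (3.62 + 0.52×4.35)×4.35 = 25.59 m²; P = b + 2y√(1+z²) = 3.62 + 2×4.35×1.127 = 13.43 m. Hydraulic radius R = A/P = 25.59/13.43 = 1.906 m. Q_A = (1/0.039)·25.59·1.906^(2/3)·√0.0051 = 72.02 m³/s.
Channel B: For a circular section of diameter D = 2.68 m at depth y = 1.25 m, the central angle is θ = 2 arccos(1 − 2y/D) = 3.007 rad. Then A = (D²/8)(θ − sin θ) = 2.58 m² and P = Dθ/2 = 4.03 m. Hydraulic radius R = A/P = 2.58/4.03 = 0.6401 m. Q_B = (1/0.039)·2.58·0.6401^(2/3)·√0.0051 = 3.508 m³/s.
Q_A = 72.02 m³/s vs Q_B = 3.508 m³/s, so channel A carries more.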